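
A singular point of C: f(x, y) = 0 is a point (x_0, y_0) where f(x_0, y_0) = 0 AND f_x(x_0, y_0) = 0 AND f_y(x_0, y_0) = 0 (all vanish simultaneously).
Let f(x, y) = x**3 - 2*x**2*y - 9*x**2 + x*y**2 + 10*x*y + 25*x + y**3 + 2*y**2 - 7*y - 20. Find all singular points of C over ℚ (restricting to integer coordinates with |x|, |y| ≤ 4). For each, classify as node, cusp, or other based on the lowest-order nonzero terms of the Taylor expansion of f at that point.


Singular points: {(2, -1)}; classification: node.

Compute partial derivatives:
  f_x = 3*x**2 - 4*x*y - 18*x + y**2 + 10*y + 25.
  f_y = -2*x**2 + 2*x*y + 10*x + 3*y**2 + 4*y - 7.
Scan x_0 ∈ {−4, ..., 4}. For each x_0, f_y(x_0, y) is a polynomial in y; find its integer roots y ∈ {−4, ..., 4}, then test f_x and f at those candidates.
  x = -4: f_y(-4, y) = 3*y**2 - 4*y - 79; no integer root y with |y| ≤ 4.
  x = -3: f_y(-3, y) = 3*y**2 - 2*y - 55; no integer root y with |y| ≤ 4.
  x = -2: f_y(-2, y) = 3*y**2 - 35; no integer root y with |y| ≤ 4.
  x = -1: f_y(-1, y) = 3*y**2 + 2*y - 19; no integer root y with |y| ≤ 4.
  x = 0: f_y(0, y) = 3*y**2 + 4*y - 7; vanishes at y ∈ {1}. (0, 1): f_x = 36 ≠ 0.
  x = 1: f_y(1, y) = 3*y**2 + 6*y + 1; no integer root y with |y| ≤ 4.
  x = 2: f_y(2, y) = 3*y**2 + 8*y + 5; vanishes at y ∈ {-1}. (2, -1): f_x = 0, f = 0 — SINGULAR.
  x = 3: f_y(3, y) = 3*y**2 + 10*y + 5; no integer root y with |y| ≤ 4.
  x = 4: f_y(4, y) = 3*y**2 + 12*y + 1; no integer root y with |y| ≤ 4.
Only singular point on the grid: (2, -1).
Classify: substitute x = 2 + u, y = -1 + v and expand: f = u**3 - 2*u**2*v - u**2 + u*v**2 + v**3 + v**2.
No constant or linear terms (consistent with a singular point). Quadratic part: -u**2 + v**2. Cubic part: u**3 - 2*u**2*v + u*v**2 + v**3.
The quadratic part v**2 - u**2 = (v − u)(v + u) splits into two distinct linear factors, so there are two distinct tangent lines y − -1 = ±(x − 2) — this is a node (ordinary double point).
Classification: node.


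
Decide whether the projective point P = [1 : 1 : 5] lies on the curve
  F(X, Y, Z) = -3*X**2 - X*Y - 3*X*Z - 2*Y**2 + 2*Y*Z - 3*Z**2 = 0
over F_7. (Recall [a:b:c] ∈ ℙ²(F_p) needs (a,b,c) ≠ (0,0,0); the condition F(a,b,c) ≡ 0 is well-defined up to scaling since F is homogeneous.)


F(1,1,5) ≡ 5 (mod 7); P is NOT on the curve.

Evaluate F(1, 1, 5) term-by-term (mod 7).
  -3*X**2 ↦ -3·1·1·1 = -3
  -X*Y ↦ -1·1·1·1 = -1
  -3*X*Z ↦ -3·1·1·5 = -15
  -2*Y**2 ↦ -2·1·1·1 = -2
  2*Y*Z ↦ 2·1·1·5 = 10
  -3*Z**2 ↦ -3·1·1·25 = -75
Sum: F(1, 1, 5) = (-3) + (-1) + (-15) + (-2) + (10) + (-75) = -86.
Reducing mod 7: -86 ≡ 5 (mod 7).
Since F(a, b, c) ≡ 5 ≠ 0 (mod 7), P does NOT lie on the curve.


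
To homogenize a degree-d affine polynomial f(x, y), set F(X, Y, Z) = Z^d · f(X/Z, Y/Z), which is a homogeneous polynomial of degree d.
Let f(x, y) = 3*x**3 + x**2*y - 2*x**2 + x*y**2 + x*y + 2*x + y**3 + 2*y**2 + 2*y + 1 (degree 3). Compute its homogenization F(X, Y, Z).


F(X, Y, Z) = 3*X**3 + X**2*Y - 2*X**2*Z + X*Y**2 + X*Y*Z + 2*X*Z**2 + Y**3 + 2*Y**2*Z + 2*Y*Z**2 + Z**3

deg(f) = 3.
Substitute x = X/Z, y = Y/Z into f, then multiply by Z^3.
  monomial 3·x^3·y^0 ↦ 3·X^3·Y^0·Z^0.
  monomial 1·x^2·y^1 ↦ 1·X^2·Y^1·Z^0.
  monomial -2·x^2·y^0 ↦ -2·X^2·Y^0·Z^1.
  monomial 1·x^1·y^2 ↦ 1·X^1·Y^2·Z^0.
  monomial 1·x^1·y^1 ↦ 1·X^1·Y^1·Z^1.
  monomial 2·x^1·y^0 ↦ 2·X^1·Y^0·Z^2.
  monomial 1·x^0·y^3 ↦ 1·X^0·Y^3·Z^0.
  monomial 2·x^0·y^2 ↦ 2·X^0·Y^2·Z^1.
  monomial 2·x^0·y^1 ↦ 2·X^0·Y^1·Z^2.
  monomial 1·x^0·y^0 ↦ 1·X^0·Y^0·Z^3.
Collecting: F(X, Y, Z) = 3*X**3 + X**2*Y - 2*X**2*Z + X*Y**2 + X*Y*Z + 2*X*Z**2 + Y**3 + 2*Y**2*Z + 2*Y*Z**2 + Z**3.


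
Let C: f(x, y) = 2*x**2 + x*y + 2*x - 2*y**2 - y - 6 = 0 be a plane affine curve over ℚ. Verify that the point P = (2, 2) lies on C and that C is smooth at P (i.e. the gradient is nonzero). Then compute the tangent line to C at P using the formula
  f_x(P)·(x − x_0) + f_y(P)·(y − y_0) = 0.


Tangent line at P: 12*x - 7*y - 10 = 0.

Step 1: f(2, 2) = 0, so P lies on C.
Step 2: partial derivatives
  f_x(x, y) = 4*x + y + 2, f_y(x, y) = x - 4*y - 1.
  f_x(P) = 12, f_y(P) = -7 (gradient nonzero, so P is smooth).
Step 3: tangent line at P: 12·(x − 2) + -7·(y − 2) = 0.
Expanding: 12*x - 7*y - 10 = 0.


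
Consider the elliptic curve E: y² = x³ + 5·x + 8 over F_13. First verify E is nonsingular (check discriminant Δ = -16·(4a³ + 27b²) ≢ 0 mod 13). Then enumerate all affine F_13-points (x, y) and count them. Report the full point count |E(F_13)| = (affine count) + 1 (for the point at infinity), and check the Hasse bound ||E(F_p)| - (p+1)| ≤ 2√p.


Affine points = {(1, 1), (1, 12), (2, 0), (4, 1), (4, 12), (7, 3), (7, 10), (8, 1), (8, 12), (11, 4), (11, 9)}; affine count = 11; |E(F_13)| = 12.

Discriminant check: Δ ∝ 4a³ + 27b² = 4·5³ + 27·8² = 4·125 + 27·64 ≡ 5 (mod 13). Nonzero ⇒ E is nonsingular.
For each x ∈ F_13, compute rhs = x³ + 5·x + 8 mod 13, then count y ∈ F_13 with y² ≡ rhs.
  x = 0: rhs = 8, matching y values: none (0 points).
  x = 1: rhs = 1, matching y values: 1, 12 (2 points).
  x = 2: rhs = 0, matching y values: 0 (1 points).
  x = 3: rhs = 11, matching y values: none (0 points).
  x = 4: rhs = 1, matching y values: 1, 12 (2 points).
  x = 5: rhs = 2, matching y values: none (0 points).
  x = 6: rhs = 7, matching y values: none (0 points).
  x = 7: rhs = 9, matching y values: 3, 10 (2 points).
  x = 8: rhs = 1, matching y values: 1, 12 (2 points).
  x = 9: rhs = 2, matching y values: none (0 points).
  x = 10: rhs = 5, matching y values: none (0 points).
  x = 11: rhs = 3, matching y values: 4, 9 (2 points).
  x = 12: rhs = 2, matching y values: none (0 points).
Total affine count: 11.
Full point count |E(F_13)| = 11 + 1 = 12.
Hasse bound: |12 − (13+1)| = |-2| = 2 ≤ 2√13 ≈ 7.2111 ✓.


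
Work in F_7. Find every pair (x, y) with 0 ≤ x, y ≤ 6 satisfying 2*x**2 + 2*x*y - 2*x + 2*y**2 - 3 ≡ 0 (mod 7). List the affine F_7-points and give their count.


Affine F_7-points: {(1, 3), (2, 1), (2, 4), (4, 0), (4, 3), (5, 1)}; count = 6.

For each of the 49 pairs (x, y) ∈ F_7², evaluate f(x, y) mod 7. Record the zeros.
  x = 0: [0↦4, 1↦6, 2↦5, 3↦1, 4↦1, 5↦5, 6↦6]  zeros at y ∈ ∅
  x = 1: [0↦4, 1↦1, 2↦2, 3↦0, 4↦2, 5↦1, 6↦4]  zeros at y ∈ {3}
  x = 2: [0↦1, 1↦0, 2↦3, 3↦3, 4↦0, 5↦1, 6↦6]  zeros at y ∈ {1, 4}
  x = 3: [0↦2, 1↦3, 2↦1, 3↦3, 4↦2, 5↦5, 6↦5]  zeros at y ∈ ∅
  x = 4: [0↦0, 1↦3, 2↦3, 3↦0, 4↦1, 5↦6, 6↦1]  zeros at y ∈ {0, 3}
  x = 5: [0↦2, 1↦0, 2↦2, 3↦1, 4↦4, 5↦4, 6↦1]  zeros at y ∈ {1}
  x = 6: [0↦1, 1↦1, 2↦5, 3↦6, 4↦4, 5↦6, 6↦5]  zeros at y ∈ ∅
Collecting zeros: affine points = {(1, 3), (2, 1), (2, 4), (4, 0), (4, 3), (5, 1)}.
Total count |C(F_7)_aff| = 6.


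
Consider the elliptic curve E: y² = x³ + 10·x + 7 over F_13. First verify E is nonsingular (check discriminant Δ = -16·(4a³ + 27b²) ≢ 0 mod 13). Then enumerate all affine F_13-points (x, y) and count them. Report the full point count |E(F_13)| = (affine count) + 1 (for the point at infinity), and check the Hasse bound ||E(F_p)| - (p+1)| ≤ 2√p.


Affine points = {(2, 3), (2, 10), (3, 5), (3, 8), (5, 0), (6, 6), (6, 7), (7, 2), (7, 11), (8, 1), (8, 12), (12, 3), (12, 10)}; affine count = 13; |E(F_13)| = 14.

Discriminant check: Δ ∝ 4a³ + 27b² = 4·10³ + 27·7² = 4·1000 + 27·49 ≡ 6 (mod 13). Nonzero ⇒ E is nonsingular.
For each x ∈ F_13, compute rhs = x³ + 10·x + 7 mod 13, then count y ∈ F_13 with y² ≡ rhs.
  x = 0: rhs = 7, matching y values: none (0 points).
  x = 1: rhs = 5, matching y values: none (0 points).
  x = 2: rhs = 9, matching y values: 3, 10 (2 points).
  x = 3: rhs = 12, matching y values: 5, 8 (2 points).
  x = 4: rhs = 7, matching y values: none (0 points).
  x = 5: rhs = 0, matching y values: 0 (1 points).
  x = 6: rhs = 10, matching y values: 6, 7 (2 points).
  x = 7: rhs = 4, matching y values: 2, 11 (2 points).
  x = 8: rhs = 1, matching y values: 1, 12 (2 points).
  x = 9: rhs = 7, matching y values: none (0 points).
  x = 10: rhs = 2, matching y values: none (0 points).
  x = 11: rhs = 5, matching y values: none (0 points).
  x = 12: rhs = 9, matching y values: 3, 10 (2 points).
Total affine count: 13.
Full point count |E(F_13)| = 13 + 1 = 14.
Hasse bound: |14 − (13+1)| = |0| = 0 ≤ 2√13 ≈ 7.2111 ✓.


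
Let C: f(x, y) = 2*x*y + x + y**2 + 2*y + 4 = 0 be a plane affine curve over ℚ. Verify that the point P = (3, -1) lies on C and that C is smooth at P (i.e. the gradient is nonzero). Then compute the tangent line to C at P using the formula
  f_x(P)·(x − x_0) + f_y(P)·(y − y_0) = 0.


Tangent line at P: -x + 6*y + 9 = 0.

Step 1: f(3, -1) = 0, so P lies on C.
Step 2: partial derivatives
  f_x(x, y) = 2*y + 1, f_y(x, y) = 2*x + 2*y + 2.
  f_x(P) = -1, f_y(P) = 6 (gradient nonzero, so P is smooth).
Step 3: tangent line at P: -1·(x − 3) + 6·(y − -1) = 0.
Expanding: -x + 6*y + 9 = 0.


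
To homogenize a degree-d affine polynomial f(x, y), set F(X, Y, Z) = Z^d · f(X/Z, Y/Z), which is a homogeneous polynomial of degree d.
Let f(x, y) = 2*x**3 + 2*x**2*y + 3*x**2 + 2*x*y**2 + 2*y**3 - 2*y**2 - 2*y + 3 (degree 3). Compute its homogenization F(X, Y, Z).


F(X, Y, Z) = 2*X**3 + 2*X**2*Y + 3*X**2*Z + 2*X*Y**2 + 2*Y**3 - 2*Y**2*Z - 2*Y*Z**2 + 3*Z**3

deg(f) = 3.
Substitute x = X/Z, y = Y/Z into f, then multiply by Z^3.
  monomial 2·x^3·y^0 ↦ 2·X^3·Y^0·Z^0.
  monomial 2·x^2·y^1 ↦ 2·X^2·Y^1·Z^0.
  monomial 3·x^2·y^0 ↦ 3·X^2·Y^0·Z^1.
  monomial 2·x^1·y^2 ↦ 2·X^1·Y^2·Z^0.
  monomial 2·x^0·y^3 ↦ 2·X^0·Y^3·Z^0.
  monomial -2·x^0·y^2 ↦ -2·X^0·Y^2·Z^1.
  monomial -2·x^0·y^1 ↦ -2·X^0·Y^1·Z^2.
  monomial 3·x^0·y^0 ↦ 3·X^0·Y^0·Z^3.
Collecting: F(X, Y, Z) = 2*X**3 + 2*X**2*Y + 3*X**2*Z + 2*X*Y**2 + 2*Y**3 - 2*Y**2*Z - 2*Y*Z**2 + 3*Z**3.


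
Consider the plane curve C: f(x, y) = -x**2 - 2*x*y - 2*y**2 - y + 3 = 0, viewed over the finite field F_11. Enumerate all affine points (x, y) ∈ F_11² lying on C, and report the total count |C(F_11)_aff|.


Affine F_11-points: {(0, 1), (0, 4), (1, 6), (1, 9), (3, 4), (3, 9), (5, 0), (6, 0), (6, 10), (7, 10), (9, 1), (9, 6)}; count = 12.

For each of the 121 pairs (x, y) ∈ F_11², evaluate f(x, y) mod 11. Record the zeros.
  x = 0: [0↦3, 1↦0, 2↦4, 3↦4, 4↦0, 5↦3, 6↦2, 7↦8, 8↦10, 9↦8, 10↦2]  zeros at y ∈ {1, 4}
  x = 1: [0↦2, 1↦8, 2↦10, 3↦8, 4↦2, 5↦3, 6↦0, 7↦4, 8↦4, 9↦0, 10↦3]  zeros at y ∈ {6, 9}
  x = 2: [0↦10, 1↦3, 2↦3, 3↦10, 4↦2, 5↦1, 6↦7, 7↦9, 8↦7, 9↦1, 10↦2]  zeros at y ∈ ∅
  x = 3: [0↦5, 1↦7, 2↦5, 3↦10, 4↦0, 5↦8, 6↦1, 7↦1, 8↦8, 9↦0, 10↦10]  zeros at y ∈ {4, 9}
  x = 4: [0↦9, 1↦9, 2↦5, 3↦8, 4↦7, 5↦2, 6↦4, 7↦2, 8↦7, 9↦8, 10↦5]  zeros at y ∈ ∅
  x = 5: [0↦0, 1↦9, 2↦3, 3↦4, 4↦1, 5↦5, 6↦5, 7↦1, 8↦4, 9↦3, 10↦9]  zeros at y ∈ {0}
  x = 6: [0↦0, 1↦7, 2↦10, 3↦9, 4↦4, 5↦6, 6↦4, 7↦9, 8↦10, 9↦7, 10↦0]  zeros at y ∈ {0, 10}
  x = 7: [0↦9, 1↦3, 2↦4, 3↦1, 4↦5, 5↦5, 6↦1, 7↦4, 8↦3, 9↦9, 10↦0]  zeros at y ∈ {10}
  x = 8: [0↦5, 1↦8, 2↦7, 3↦2, 4↦4, 5↦2, 6↦7, 7↦8, 8↦5, 9↦9, 10↦9]  zeros at y ∈ ∅
  x = 9: [0↦10, 1↦0, 2↦8, 3↦1, 4↦1, 5↦8, 6↦0, 7↦10, 8↦5, 9↦7, 10↦5]  zeros at y ∈ {1, 6}
  x = 10: [0↦2, 1↦1, 2↦7, 3↦9, 4↦7, 5↦1, 6↦2, 7↦10, 8↦3, 9↦3, 10↦10]  zeros at y ∈ ∅
Collecting zeros: affine points = {(0, 1), (0, 4), (1, 6), (1, 9), (3, 4), (3, 9), (5, 0), (6, 0), (6, 10), (7, 10), (9, 1), (9, 6)}.
Total count |C(F_11)_aff| = 12.


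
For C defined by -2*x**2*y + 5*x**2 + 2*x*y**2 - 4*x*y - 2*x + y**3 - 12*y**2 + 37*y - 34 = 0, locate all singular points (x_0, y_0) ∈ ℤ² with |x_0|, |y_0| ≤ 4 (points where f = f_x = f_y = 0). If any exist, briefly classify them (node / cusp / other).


Singular points: {(2, 3)}; classification: node.

Compute partial derivatives:
  f_x = -4*x*y + 10*x + 2*y**2 - 4*y - 2.
  f_y = -2*x**2 + 4*x*y - 4*x + 3*y**2 - 24*y + 37.
Scan x_0 ∈ {−4, ..., 4}. For each x_0, f_y(x_0, y) is a polynomial in y; find its integer roots y ∈ {−4, ..., 4}, then test f_x and f at those candidates.
  x = -4: f_y(-4, y) = 3*y**2 - 40*y + 21; no integer root y with |y| ≤ 4.
  x = -3: f_y(-3, y) = 3*y**2 - 36*y + 31; no integer root y with |y| ≤ 4.
  x = -2: f_y(-2, y) = 3*y**2 - 32*y + 37; no integer root y with |y| ≤ 4.
  x = -1: f_y(-1, y) = 3*y**2 - 28*y + 39; no integer root y with |y| ≤ 4.
  x = 0: f_y(0, y) = 3*y**2 - 24*y + 37; no integer root y with |y| ≤ 4.
  x = 1: f_y(1, y) = 3*y**2 - 20*y + 31; no integer root y with |y| ≤ 4.
  x = 2: f_y(2, y) = 3*y**2 - 16*y + 21; vanishes at y ∈ {3}. (2, 3): f_x = 0, f = 0 — SINGULAR.
  x = 3: f_y(3, y) = 3*y**2 - 12*y + 7; no integer root y with |y| ≤ 4.
  x = 4: f_y(4, y) = 3*y**2 - 8*y - 11; vanishes at y ∈ {-1}. (4, -1): f_x = 60 ≠ 0.
Only singular point on the grid: (2, 3).
Classify: substitute x = 2 + u, y = 3 + v and expand: f = -2*u**2*v - u**2 + 2*u*v**2 + v**3 + v**2.
No constant or linear terms (consistent with a singular point). Quadratic part: -u**2 + v**2. Cubic part: -2*u**2*v + 2*u*v**2 + v**3.
The quadratic part v**2 - u**2 = (v − u)(v + u) splits into two distinct linear factors, so there are two distinct tangent lines y − 3 = ±(x − 2) — this is a node (ordinary double point).
Classification: node.


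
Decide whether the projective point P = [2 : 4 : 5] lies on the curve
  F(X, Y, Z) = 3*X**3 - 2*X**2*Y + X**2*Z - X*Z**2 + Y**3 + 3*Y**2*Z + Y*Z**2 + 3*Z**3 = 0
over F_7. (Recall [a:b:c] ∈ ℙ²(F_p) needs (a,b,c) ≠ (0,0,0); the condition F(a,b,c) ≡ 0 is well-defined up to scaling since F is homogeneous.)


F(2,4,5) ≡ 6 (mod 7); P is NOT on the curve.

Evaluate F(2, 4, 5) term-by-term (mod 7).
  3*X**3 ↦ 3·8·1·1 = 24
  -2*X**2*Y ↦ -2·4·4·1 = -32
  X**2*Z ↦ 1·4·1·5 = 20
  -X*Z**2 ↦ -1·2·1·25 = -50
  Y**3 ↦ 1·1·64·1 = 64
  3*Y**2*Z ↦ 3·1·16·5 = 240
  Y*Z**2 ↦ 1·1·4·25 = 100
  3*Z**3 ↦ 3·1·1·125 = 375
Sum: F(2, 4, 5) = (24) + (-32) + (20) + (-50) + (64) + (240) + (100) + (375) = 741.
Reducing mod 7: 741 ≡ 6 (mod 7).
Since F(a, b, c) ≡ 6 ≠ 0 (mod 7), P does NOT lie on the curve.


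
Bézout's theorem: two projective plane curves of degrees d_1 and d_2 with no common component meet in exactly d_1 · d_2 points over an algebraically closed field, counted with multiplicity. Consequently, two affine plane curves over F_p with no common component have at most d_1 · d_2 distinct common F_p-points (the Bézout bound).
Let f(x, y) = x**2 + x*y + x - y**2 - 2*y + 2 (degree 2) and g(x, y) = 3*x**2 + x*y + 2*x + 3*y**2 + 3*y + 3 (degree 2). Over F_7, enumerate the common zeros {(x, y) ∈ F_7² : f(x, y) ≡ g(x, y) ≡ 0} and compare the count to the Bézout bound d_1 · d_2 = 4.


Common zeros: {(5, 4)}; count = 1; Bézout bound = 4.

deg(f) = 2, deg(g) = 2, so Bézout bound = 4.
Scan x ∈ F_7. For each x, list the y ∈ F_7 with f(x, y) ≡ 0 and those with g(x, y) ≡ 0 (mod 7); the common zeros in that column are the intersection.
  x = 0: f ≡ 0 at y ∈ ∅; g ≡ 0 at y ∈ {2, 4}; common: ∅.
  x = 1: f ≡ 0 at y ∈ ∅; g ≡ 0 at y ∈ {2, 6}; common: ∅.
  x = 2: f ≡ 0 at y ∈ {1, 6}; g ≡ 0 at y ∈ {5}; common: ∅.
  x = 3: f ≡ 0 at y ∈ {0, 1}; g ≡ 0 at y ∈ ∅; common: ∅.
  x = 4: f ≡ 0 at y ∈ {4, 5}; g ≡ 0 at y ∈ ∅; common: ∅.
  x = 5: f ≡ 0 at y ∈ {4, 6}; g ≡ 0 at y ∈ {4, 5}; common: {4}.
  x = 6: f ≡ 0 at y ∈ ∅; g ≡ 0 at y ∈ ∅; common: ∅.
Collecting: common zeros = {(5, 4)}, so the count is 1.
Comparison with the Bézout bound: 1 ≤ 4 = deg(f)·deg(g), as expected for curves with no common component (the affine F_7-count falls short of the bound because intersections may lie at infinity, over extension fields, or carry multiplicity).


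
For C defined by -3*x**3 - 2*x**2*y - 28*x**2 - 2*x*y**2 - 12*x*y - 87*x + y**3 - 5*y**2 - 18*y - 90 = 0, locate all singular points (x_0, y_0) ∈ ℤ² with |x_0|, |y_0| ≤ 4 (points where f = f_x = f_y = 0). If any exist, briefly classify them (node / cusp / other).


Singular points: {(-3, 0)}; classification: node.

Compute partial derivatives:
  f_x = -9*x**2 - 4*x*y - 56*x - 2*y**2 - 12*y - 87.
  f_y = -2*x**2 - 4*x*y - 12*x + 3*y**2 - 10*y - 18.
Scan x_0 ∈ {−4, ..., 4}. For each x_0, f_y(x_0, y) is a polynomial in y; find its integer roots y ∈ {−4, ..., 4}, then test f_x and f at those candidates.
  x = -4: f_y(-4, y) = 3*y**2 + 6*y - 2; no integer root y with |y| ≤ 4.
  x = -3: f_y(-3, y) = 3*y**2 + 2*y; vanishes at y ∈ {0}. (-3, 0): f_x = 0, f = 0 — SINGULAR.
  x = -2: f_y(-2, y) = 3*y**2 - 2*y - 2; no integer root y with |y| ≤ 4.
  x = -1: f_y(-1, y) = 3*y**2 - 6*y - 8; no integer root y with |y| ≤ 4.
  x = 0: f_y(0, y) = 3*y**2 - 10*y - 18; no integer root y with |y| ≤ 4.
  x = 1: f_y(1, y) = 3*y**2 - 14*y - 32; no integer root y with |y| ≤ 4.
  x = 2: f_y(2, y) = 3*y**2 - 18*y - 50; no integer root y with |y| ≤ 4.
  x = 3: f_y(3, y) = 3*y**2 - 22*y - 72; no integer root y with |y| ≤ 4.
  x = 4: f_y(4, y) = 3*y**2 - 26*y - 98; no integer root y with |y| ≤ 4.
Only singular point on the grid: (-3, 0).
Classify: substitute x = -3 + u, y = 0 + v and expand: f = -3*u**3 - 2*u**2*v - u**2 - 2*u*v**2 + v**3 + v**2.
No constant or linear terms (consistent with a singular point). Quadratic part: -u**2 + v**2. Cubic part: -3*u**3 - 2*u**2*v - 2*u*v**2 + v**3.
The quadratic part v**2 - u**2 = (v − u)(v + u) splits into two distinct linear factors, so there are two distinct tangent lines y − 0 = ±(x − -3) — this is a node (ordinary double point).
Classification: node.


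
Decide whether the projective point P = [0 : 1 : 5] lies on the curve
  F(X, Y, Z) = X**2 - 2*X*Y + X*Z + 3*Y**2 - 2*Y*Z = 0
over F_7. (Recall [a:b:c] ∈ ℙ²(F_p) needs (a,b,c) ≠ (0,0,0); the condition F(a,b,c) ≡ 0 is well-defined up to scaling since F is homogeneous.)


F(0,1,5) ≡ 0 (mod 7); P is on the curve.

Evaluate F(0, 1, 5) term-by-term (mod 7).
  X**2 ↦ 1·0·1·1 = 0
  -2*X*Y ↦ -2·0·1·1 = 0
  X*Z ↦ 1·0·1·5 = 0
  3*Y**2 ↦ 3·1·1·1 = 3
  -2*Y*Z ↦ -2·1·1·5 = -10
Sum: F(0, 1, 5) = (0) + (0) + (0) + (3) + (-10) = -7.
Reducing mod 7: -7 ≡ 0 (mod 7).
Since F(a, b, c) ≡ 0 (mod 7), P lies on the curve.


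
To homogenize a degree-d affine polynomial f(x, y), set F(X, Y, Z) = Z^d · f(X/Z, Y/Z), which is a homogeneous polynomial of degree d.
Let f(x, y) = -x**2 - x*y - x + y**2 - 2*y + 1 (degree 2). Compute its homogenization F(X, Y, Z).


F(X, Y, Z) = -X**2 - X*Y - X*Z + Y**2 - 2*Y*Z + Z**2

deg(f) = 2.
Substitute x = X/Z, y = Y/Z into f, then multiply by Z^2.
  monomial -1·x^2·y^0 ↦ -1·X^2·Y^0·Z^0.
  monomial -1·x^1·y^1 ↦ -1·X^1·Y^1·Z^0.
  monomial -1·x^1·y^0 ↦ -1·X^1·Y^0·Z^1.
  monomial 1·x^0·y^2 ↦ 1·X^0·Y^2·Z^0.
  monomial -2·x^0·y^1 ↦ -2·X^0·Y^1·Z^1.
  monomial 1·x^0·y^0 ↦ 1·X^0·Y^0·Z^2.
Collecting: F(X, Y, Z) = -X**2 - X*Y - X*Z + Y**2 - 2*Y*Z + Z**2.


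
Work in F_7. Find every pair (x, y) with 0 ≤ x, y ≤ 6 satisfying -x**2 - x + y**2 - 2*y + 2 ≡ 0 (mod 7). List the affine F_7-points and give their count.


Affine F_7-points: {(1, 0), (1, 2), (3, 3), (3, 6), (5, 0), (5, 2)}; count = 6.

For each of the 49 pairs (x, y) ∈ F_7², evaluate f(x, y) mod 7. Record the zeros.
  x = 0: [0↦2, 1↦1, 2↦2, 3↦5, 4↦3, 5↦3, 6↦5]  zeros at y ∈ ∅
  x = 1: [0↦0, 1↦6, 2↦0, 3↦3, 4↦1, 5↦1, 6↦3]  zeros at y ∈ {0, 2}
  x = 2: [0↦3, 1↦2, 2↦3, 3↦6, 4↦4, 5↦4, 6↦6]  zeros at y ∈ ∅
  x = 3: [0↦4, 1↦3, 2↦4, 3↦0, 4↦5, 5↦5, 6↦0]  zeros at y ∈ {3, 6}
  x = 4: [0↦3, 1↦2, 2↦3, 3↦6, 4↦4, 5↦4, 6↦6]  zeros at y ∈ ∅
  x = 5: [0↦0, 1↦6, 2↦0, 3↦3, 4↦1, 5↦1, 6↦3]  zeros at y ∈ {0, 2}
  x = 6: [0↦2, 1↦1, 2↦2, 3↦5, 4↦3, 5↦3, 6↦5]  zeros at y ∈ ∅
Collecting zeros: affine points = {(1, 0), (1, 2), (3, 3), (3, 6), (5, 0), (5, 2)}.
Total count |C(F_7)_aff| = 6.


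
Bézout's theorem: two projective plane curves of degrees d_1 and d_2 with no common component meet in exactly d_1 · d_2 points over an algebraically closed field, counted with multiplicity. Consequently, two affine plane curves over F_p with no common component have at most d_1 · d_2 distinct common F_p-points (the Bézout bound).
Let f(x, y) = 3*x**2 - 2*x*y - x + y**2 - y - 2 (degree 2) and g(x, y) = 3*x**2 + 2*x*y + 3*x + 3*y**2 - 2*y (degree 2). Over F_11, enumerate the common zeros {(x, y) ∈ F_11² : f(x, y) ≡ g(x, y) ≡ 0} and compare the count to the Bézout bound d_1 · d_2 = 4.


Common zeros: {(1, 3), (4, 4), (4, 5)}; count = 3; Bézout bound = 4.

deg(f) = 2, deg(g) = 2, so Bézout bound = 4.
Scan x ∈ F_11. For each x, list the y ∈ F_11 with f(x, y) ≡ 0 and those with g(x, y) ≡ 0 (mod 11); the common zeros in that column are the intersection.
  x = 0: f ≡ 0 at y ∈ {2, 10}; g ≡ 0 at y ∈ {0, 8}; common: ∅.
  x = 1: f ≡ 0 at y ∈ {0, 3}; g ≡ 0 at y ∈ {3, 8}; common: {3}.
  x = 2: f ≡ 0 at y ∈ {7, 9}; g ≡ 0 at y ∈ ∅; common: ∅.
  x = 3: f ≡ 0 at y ∈ {0, 7}; g ≡ 0 at y ∈ ∅; common: ∅.
  x = 4: f ≡ 0 at y ∈ {4, 5}; g ≡ 0 at y ∈ {4, 5}; common: {4, 5}.
  x = 5: f ≡ 0 at y ∈ {3, 8}; g ≡ 0 at y ∈ ∅; common: ∅.
  x = 6: f ≡ 0 at y ∈ {1}; g ≡ 0 at y ∈ ∅; common: ∅.
  x = 7: f ≡ 0 at y ∈ {5, 10}; g ≡ 0 at y ∈ {3, 4}; common: ∅.
  x = 8: f ≡ 0 at y ∈ {8, 9}; g ≡ 0 at y ∈ ∅; common: ∅.
  x = 9: f ≡ 0 at y ∈ {2, 6}; g ≡ 0 at y ∈ ∅; common: ∅.
  x = 10: f ≡ 0 at y ∈ {4, 6}; g ≡ 0 at y ∈ {0, 5}; common: ∅.
Collecting: common zeros = {(1, 3), (4, 4), (4, 5)}, so the count is 3.
Comparison with the Bézout bound: 3 ≤ 4 = deg(f)·deg(g), as expected for curves with no common component (the affine F_11-count falls short of the bound because intersections may lie at infinity, over extension fields, or carry multiplicity).


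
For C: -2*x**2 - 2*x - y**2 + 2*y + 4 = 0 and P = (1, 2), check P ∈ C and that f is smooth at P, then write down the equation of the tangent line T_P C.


Tangent line at P: -6*x - 2*y + 10 = 0.

Step 1: f(1, 2) = 0, so P lies on C.
Step 2: partial derivatives
  f_x(x, y) = -4*x - 2, f_y(x, y) = 2 - 2*y.
  f_x(P) = -6, f_y(P) = -2 (gradient nonzero, so P is smooth).
Step 3: tangent line at P: -6·(x − 1) + -2·(y − 2) = 0.
Expanding: -6*x - 2*y + 10 = 0.


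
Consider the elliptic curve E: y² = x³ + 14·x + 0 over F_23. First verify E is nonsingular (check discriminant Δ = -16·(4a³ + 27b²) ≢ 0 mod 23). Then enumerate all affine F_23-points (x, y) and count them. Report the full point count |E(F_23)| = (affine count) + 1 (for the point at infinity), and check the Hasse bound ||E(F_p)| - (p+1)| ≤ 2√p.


Affine points = {(0, 0), (2, 6), (2, 17), (3, 0), (6, 1), (6, 22), (7, 2), (7, 21), (8, 7), (8, 16), (9, 2), (9, 21), (10, 6), (10, 17), (11, 6), (11, 17), (18, 9), (18, 14), (19, 8), (19, 15), (20, 0), (22, 10), (22, 13)}; affine count = 23; |E(F_23)| = 24.

Discriminant check: Δ ∝ 4a³ + 27b² = 4·14³ + 27·0² = 4·2744 + 27·0 ≡ 5 (mod 23). Nonzero ⇒ E is nonsingular.
For each x ∈ F_23, compute rhs = x³ + 14·x + 0 mod 23, then count y ∈ F_23 with y² ≡ rhs.
  x = 0: rhs = 0, matching y values: 0 (1 points).
  x = 1: rhs = 15, matching y values: none (0 points).
  x = 2: rhs = 13, matching y values: 6, 17 (2 points).
  x = 3: rhs = 0, matching y values: 0 (1 points).
  x = 4: rhs = 5, matching y values: none (0 points).
  x = 5: rhs = 11, matching y values: none (0 points).
  x = 6: rhs = 1, matching y values: 1, 22 (2 points).
  x = 7: rhs = 4, matching y values: 2, 21 (2 points).
  x = 8: rhs = 3, matching y values: 7, 16 (2 points).
  x = 9: rhs = 4, matching y values: 2, 21 (2 points).
  x = 10: rhs = 13, matching y values: 6, 17 (2 points).
  x = 11: rhs = 13, matching y values: 6, 17 (2 points).
  x = 12: rhs = 10, matching y values: none (0 points).
  x = 13: rhs = 10, matching y values: none (0 points).
  x = 14: rhs = 19, matching y values: none (0 points).
  x = 15: rhs = 20, matching y values: none (0 points).
  x = 16: rhs = 19, matching y values: none (0 points).
  x = 17: rhs = 22, matching y values: none (0 points).
  x = 18: rhs = 12, matching y values: 9, 14 (2 points).
  x = 19: rhs = 18, matching y values: 8, 15 (2 points).
  x = 20: rhs = 0, matching y values: 0 (1 points).
  x = 21: rhs = 10, matching y values: none (0 points).
  x = 22: rhs = 8, matching y values: 10, 13 (2 points).
Total affine count: 23.
Full point count |E(F_23)| = 23 + 1 = 24.
Hasse bound: |24 − (23+1)| = |0| = 0 ≤ 2√23 ≈ 9.5917 ✓.


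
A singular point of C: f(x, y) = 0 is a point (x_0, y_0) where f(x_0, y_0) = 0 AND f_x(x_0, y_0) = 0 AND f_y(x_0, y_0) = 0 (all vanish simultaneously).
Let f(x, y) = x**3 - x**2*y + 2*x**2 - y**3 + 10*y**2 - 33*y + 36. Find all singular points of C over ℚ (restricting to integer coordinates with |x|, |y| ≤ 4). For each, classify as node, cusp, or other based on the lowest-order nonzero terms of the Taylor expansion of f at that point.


Singular points: {(0, 3)}; classification: node.

Compute partial derivatives:
  f_x = 3*x**2 - 2*x*y + 4*x.
  f_y = -x**2 - 3*y**2 + 20*y - 33.
Scan x_0 ∈ {−4, ..., 4}. For each x_0, f_y(x_0, y) is a polynomial in y; find its integer roots y ∈ {−4, ..., 4}, then test f_x and f at those candidates.
  x = -4: f_y(-4, y) = -3*y**2 + 20*y - 49; no integer root y with |y| ≤ 4.
  x = -3: f_y(-3, y) = -3*y**2 + 20*y - 42; no integer root y with |y| ≤ 4.
  x = -2: f_y(-2, y) = -3*y**2 + 20*y - 37; no integer root y with |y| ≤ 4.
  x = -1: f_y(-1, y) = -3*y**2 + 20*y - 34; no integer root y with |y| ≤ 4.
  x = 0: f_y(0, y) = -3*y**2 + 20*y - 33; vanishes at y ∈ {3}. (0, 3): f_x = 0, f = 0 — SINGULAR.
  x = 1: f_y(1, y) = -3*y**2 + 20*y - 34; no integer root y with |y| ≤ 4.
  x = 2: f_y(2, y) = -3*y**2 + 20*y - 37; no integer root y with |y| ≤ 4.
  x = 3: f_y(3, y) = -3*y**2 + 20*y - 42; no integer root y with |y| ≤ 4.
  x = 4: f_y(4, y) = -3*y**2 + 20*y - 49; no integer root y with |y| ≤ 4.
Only singular point on the grid: (0, 3).
Classify: substitute x = 0 + u, y = 3 + v and expand: f = u**3 - u**2*v - u**2 - v**3 + v**2.
No constant or linear terms (consistent with a singular point). Quadratic part: -u**2 + v**2. Cubic part: u**3 - u**2*v - v**3.
The quadratic part v**2 - u**2 = (v − u)(v + u) splits into two distinct linear factors, so there are two distinct tangent lines y − 3 = ±(x − 0) — this is a node (ordinary double point).
Classification: node.


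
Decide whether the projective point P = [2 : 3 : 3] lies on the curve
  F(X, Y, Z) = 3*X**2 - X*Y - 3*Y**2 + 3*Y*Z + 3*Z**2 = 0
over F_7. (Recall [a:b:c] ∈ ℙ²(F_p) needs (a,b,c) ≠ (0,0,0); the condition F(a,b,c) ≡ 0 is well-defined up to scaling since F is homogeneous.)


F(2,3,3) ≡ 5 (mod 7); P is NOT on the curve.

Evaluate F(2, 3, 3) term-by-term (mod 7).
  3*X**2 ↦ 3·4·1·1 = 12
  -X*Y ↦ -1·2·3·1 = -6
  -3*Y**2 ↦ -3·1·9·1 = -27
  3*Y*Z ↦ 3·1·3·3 = 27
  3*Z**2 ↦ 3·1·1·9 = 27
Sum: F(2, 3, 3) = (12) + (-6) + (-27) + (27) + (27) = 33.
Reducing mod 7: 33 ≡ 5 (mod 7).
Since F(a, b, c) ≡ 5 ≠ 0 (mod 7), P does NOT lie on the curve.


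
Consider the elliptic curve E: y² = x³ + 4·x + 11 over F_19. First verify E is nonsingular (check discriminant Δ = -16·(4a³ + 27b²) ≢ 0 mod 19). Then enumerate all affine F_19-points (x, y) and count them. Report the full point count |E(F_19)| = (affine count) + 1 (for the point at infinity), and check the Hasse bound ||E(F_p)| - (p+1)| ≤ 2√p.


Affine points = {(0, 7), (0, 12), (1, 4), (1, 15), (5, 2), (5, 17), (6, 2), (6, 17), (8, 2), (8, 17), (9, 4), (9, 15), (10, 5), (10, 14), (12, 1), (12, 18), (15, 8), (15, 11), (18, 5), (18, 14)}; affine count = 20; |E(F_19)| = 21.

Discriminant check: Δ ∝ 4a³ + 27b² = 4·4³ + 27·11² = 4·64 + 27·121 ≡ 8 (mod 19). Nonzero ⇒ E is nonsingular.
For each x ∈ F_19, compute rhs = x³ + 4·x + 11 mod 19, then count y ∈ F_19 with y² ≡ rhs.
  x = 0: rhs = 11, matching y values: 7, 12 (2 points).
  x = 1: rhs = 16, matching y values: 4, 15 (2 points).
  x = 2: rhs = 8, matching y values: none (0 points).
  x = 3: rhs = 12, matching y values: none (0 points).
  x = 4: rhs = 15, matching y values: none (0 points).
  x = 5: rhs = 4, matching y values: 2, 17 (2 points).
  x = 6: rhs = 4, matching y values: 2, 17 (2 points).
  x = 7: rhs = 2, matching y values: none (0 points).
  x = 8: rhs = 4, matching y values: 2, 17 (2 points).
  x = 9: rhs = 16, matching y values: 4, 15 (2 points).
  x = 10: rhs = 6, matching y values: 5, 14 (2 points).
  x = 11: rhs = 18, matching y values: none (0 points).
  x = 12: rhs = 1, matching y values: 1, 18 (2 points).
  x = 13: rhs = 18, matching y values: none (0 points).
  x = 14: rhs = 18, matching y values: none (0 points).
  x = 15: rhs = 7, matching y values: 8, 11 (2 points).
  x = 16: rhs = 10, matching y values: none (0 points).
  x = 17: rhs = 14, matching y values: none (0 points).
  x = 18: rhs = 6, matching y values: 5, 14 (2 points).
Total affine count: 20.
Full point count |E(F_19)| = 20 + 1 = 21.
Hasse bound: |21 − (19+1)| = |1| = 1 ≤ 2√19 ≈ 8.7178 ✓.


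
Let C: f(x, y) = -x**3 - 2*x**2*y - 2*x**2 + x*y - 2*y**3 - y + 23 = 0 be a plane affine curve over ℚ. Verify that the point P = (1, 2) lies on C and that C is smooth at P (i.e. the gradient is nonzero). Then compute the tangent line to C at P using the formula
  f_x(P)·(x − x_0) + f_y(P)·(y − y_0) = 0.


Tangent line at P: -13*x - 26*y + 65 = 0.

Step 1: f(1, 2) = 0, so P lies on C.
Step 2: partial derivatives
  f_x(x, y) = -3*x**2 - 4*x*y - 4*x + y, f_y(x, y) = -2*x**2 + x - 6*y**2 - 1.
  f_x(P) = -13, f_y(P) = -26 (gradient nonzero, so P is smooth).
Step 3: tangent line at P: -13·(x − 1) + -26·(y − 2) = 0.
Expanding: -13*x - 26*y + 65 = 0.


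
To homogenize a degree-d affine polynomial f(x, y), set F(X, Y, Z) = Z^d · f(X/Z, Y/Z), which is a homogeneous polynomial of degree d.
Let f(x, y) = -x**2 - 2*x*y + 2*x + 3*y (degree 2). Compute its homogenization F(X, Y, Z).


F(X, Y, Z) = -X**2 - 2*X*Y + 2*X*Z + 3*Y*Z

deg(f) = 2.
Substitute x = X/Z, y = Y/Z into f, then multiply by Z^2.
  monomial -1·x^2·y^0 ↦ -1·X^2·Y^0·Z^0.
  monomial -2·x^1·y^1 ↦ -2·X^1·Y^1·Z^0.
  monomial 2·x^1·y^0 ↦ 2·X^1·Y^0·Z^1.
  monomial 3·x^0·y^1 ↦ 3·X^0·Y^1·Z^1.
Collecting: F(X, Y, Z) = -X**2 - 2*X*Y + 2*X*Z + 3*Y*Z.


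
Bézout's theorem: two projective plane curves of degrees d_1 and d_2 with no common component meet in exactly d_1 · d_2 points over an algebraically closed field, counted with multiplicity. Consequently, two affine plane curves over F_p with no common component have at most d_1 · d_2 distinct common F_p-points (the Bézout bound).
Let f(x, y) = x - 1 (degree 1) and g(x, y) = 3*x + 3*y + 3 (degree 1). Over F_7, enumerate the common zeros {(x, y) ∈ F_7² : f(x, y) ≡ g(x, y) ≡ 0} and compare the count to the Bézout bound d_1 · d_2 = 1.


Common zeros: {(1, 5)}; count = 1; Bézout bound = 1.

deg(f) = 1, deg(g) = 1, so Bézout bound = 1.
Scan x ∈ F_7. For each x, list the y ∈ F_7 with f(x, y) ≡ 0 and those with g(x, y) ≡ 0 (mod 7); the common zeros in that column are the intersection.
  x = 0: f ≡ 0 at y ∈ ∅; g ≡ 0 at y ∈ {6}; common: ∅.
  x = 1: f ≡ 0 at y ∈ {0, 1, 2, 3, 4, 5, 6}; g ≡ 0 at y ∈ {5}; common: {5}.
  x = 2: f ≡ 0 at y ∈ ∅; g ≡ 0 at y ∈ {4}; common: ∅.
  x = 3: f ≡ 0 at y ∈ ∅; g ≡ 0 at y ∈ {3}; common: ∅.
  x = 4: f ≡ 0 at y ∈ ∅; g ≡ 0 at y ∈ {2}; common: ∅.
  x = 5: f ≡ 0 at y ∈ ∅; g ≡ 0 at y ∈ {1}; common: ∅.
  x = 6: f ≡ 0 at y ∈ ∅; g ≡ 0 at y ∈ {0}; common: ∅.
Collecting: common zeros = {(1, 5)}, so the count is 1.
Comparison with the Bézout bound: 1 ≤ 1 = deg(f)·deg(g), as expected for curves with no common component (the bound is attained).


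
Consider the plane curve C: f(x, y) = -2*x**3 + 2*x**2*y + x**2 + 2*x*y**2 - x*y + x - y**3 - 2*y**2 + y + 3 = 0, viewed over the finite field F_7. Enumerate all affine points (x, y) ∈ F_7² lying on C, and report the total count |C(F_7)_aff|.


Affine F_7-points: {(1, 5), (2, 0), (2, 2), (4, 0), (5, 0)}; count = 5.

For each of the 49 pairs (x, y) ∈ F_7², evaluate f(x, y) mod 7. Record the zeros.
  x = 0: [0↦3, 1↦1, 2↦3, 3↦3, 4↦2, 5↦1, 6↦1]  zeros at y ∈ ∅
  x = 1: [0↦3, 1↦4, 2↦6, 3↦3, 4↦3, 5↦0, 6↦2]  zeros at y ∈ {5}
  x = 2: [0↦0, 1↦1, 2↦0, 3↦5, 4↦3, 5↦2, 6↦3]  zeros at y ∈ {0, 2}
  x = 3: [0↦3, 1↦1, 2↦1, 3↦4, 4↦4, 5↦2, 6↦6]  zeros at y ∈ ∅
  x = 4: [0↦0, 1↦6, 2↦4, 3↦2, 4↦1, 5↦2, 6↦6]  zeros at y ∈ {0}
  x = 5: [0↦0, 1↦4, 2↦4, 3↦1, 4↦3, 5↦4, 6↦5]  zeros at y ∈ {0}
  x = 6: [0↦5, 1↦4, 2↦3, 3↦3, 4↦5, 5↦3, 6↦5]  zeros at y ∈ ∅
Collecting zeros: affine points = {(1, 5), (2, 0), (2, 2), (4, 0), (5, 0)}.
Total count |C(F_7)_aff| = 5.


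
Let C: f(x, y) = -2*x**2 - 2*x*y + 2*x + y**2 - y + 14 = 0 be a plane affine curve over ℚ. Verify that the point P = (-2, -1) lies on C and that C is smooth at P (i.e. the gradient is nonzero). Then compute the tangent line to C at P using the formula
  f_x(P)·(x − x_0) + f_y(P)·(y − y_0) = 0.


Tangent line at P: 12*x + y + 25 = 0.

Step 1: f(-2, -1) = 0, so P lies on C.
Step 2: partial derivatives
  f_x(x, y) = -4*x - 2*y + 2, f_y(x, y) = -2*x + 2*y - 1.
  f_x(P) = 12, f_y(P) = 1 (gradient nonzero, so P is smooth).
Step 3: tangent line at P: 12·(x − -2) + 1·(y − -1) = 0.
Expanding: 12*x + y + 25 = 0.


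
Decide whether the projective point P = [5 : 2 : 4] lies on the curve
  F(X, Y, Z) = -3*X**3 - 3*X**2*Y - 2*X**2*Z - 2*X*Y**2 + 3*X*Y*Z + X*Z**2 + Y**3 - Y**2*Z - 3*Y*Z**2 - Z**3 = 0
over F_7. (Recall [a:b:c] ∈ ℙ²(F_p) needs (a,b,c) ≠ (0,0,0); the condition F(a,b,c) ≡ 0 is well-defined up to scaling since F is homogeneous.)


F(5,2,4) ≡ 2 (mod 7); P is NOT on the curve.

Evaluate F(5, 2, 4) term-by-term (mod 7).
  -3*X**3 ↦ -3·125·1·1 = -375
  -3*X**2*Y ↦ -3·25·2·1 = -150
  -2*X**2*Z ↦ -2·25·1·4 = -200
  -2*X*Y**2 ↦ -2·5·4·1 = -40
  3*X*Y*Z ↦ 3·5·2·4 = 120
  X*Z**2 ↦ 1·5·1·16 = 80
  Y**3 ↦ 1·1·8·1 = 8
  -Y**2*Z ↦ -1·1·4·4 = -16
  -3*Y*Z**2 ↦ -3·1·2·16 = -96
  -Z**3 ↦ -1·1·1·64 = -64
Sum: F(5, 2, 4) = (-375) + (-150) + (-200) + (-40) + (120) + (80) + (8) + (-16) + (-96) + (-64) = -733.
Reducing mod 7: -733 ≡ 2 (mod 7).
Since F(a, b, c) ≡ 2 ≠ 0 (mod 7), P does NOT lie on the curve.


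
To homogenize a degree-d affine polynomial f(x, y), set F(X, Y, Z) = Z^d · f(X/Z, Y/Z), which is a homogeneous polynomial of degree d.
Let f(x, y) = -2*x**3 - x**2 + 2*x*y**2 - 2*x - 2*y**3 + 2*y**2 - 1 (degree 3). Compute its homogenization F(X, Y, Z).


F(X, Y, Z) = -2*X**3 - X**2*Z + 2*X*Y**2 - 2*X*Z**2 - 2*Y**3 + 2*Y**2*Z - Z**3

deg(f) = 3.
Substitute x = X/Z, y = Y/Z into f, then multiply by Z^3.
  monomial -2·x^3·y^0 ↦ -2·X^3·Y^0·Z^0.
  monomial -1·x^2·y^0 ↦ -1·X^2·Y^0·Z^1.
  monomial 2·x^1·y^2 ↦ 2·X^1·Y^2·Z^0.
  monomial -2·x^1·y^0 ↦ -2·X^1·Y^0·Z^2.
  monomial -2·x^0·y^3 ↦ -2·X^0·Y^3·Z^0.
  monomial 2·x^0·y^2 ↦ 2·X^0·Y^2·Z^1.
  monomial -1·x^0·y^0 ↦ -1·X^0·Y^0·Z^3.
Collecting: F(X, Y, Z) = -2*X**3 - X**2*Z + 2*X*Y**2 - 2*X*Z**2 - 2*Y**3 + 2*Y**2*Z - Z**3.


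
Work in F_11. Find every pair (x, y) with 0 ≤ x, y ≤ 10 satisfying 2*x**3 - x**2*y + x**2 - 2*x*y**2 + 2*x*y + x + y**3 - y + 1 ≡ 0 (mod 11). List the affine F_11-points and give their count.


Affine F_11-points: {(0, 5), (1, 9), (2, 3), (3, 5), (3, 7), (4, 3), (4, 8), (5, 4), (5, 7), (5, 10), (6, 2), (6, 3), (6, 7), (10, 5)}; count = 14.

For each of the 121 pairs (x, y) ∈ F_11², evaluate f(x, y) mod 11. Record the zeros.
  x = 0: [0↦1, 1↦1, 2↦7, 3↦3, 4↦6, 5↦0, 6↦2, 7↦7, 8↦10, 9↦6, 10↦1]  zeros at y ∈ {5}
  x = 1: [0↦5, 1↦4, 2↦5, 3↦3, 4↦4, 5↦3, 6↦6, 7↦8, 8↦4, 9↦0, 10↦2]  zeros at y ∈ {9}
  x = 2: [0↦1, 1↦8, 2↦2, 3↦0, 4↦8, 5↦10, 6↦1, 7↦9, 8↦7, 9↦1, 10↦8]  zeros at y ∈ {3}
  x = 3: [0↦1, 1↦3, 2↦10, 3↦6, 4↦8, 5↦0, 6↦10, 7↦0, 8↦9, 9↦10, 10↦9]  zeros at y ∈ {5, 7}
  x = 4: [0↦6, 1↦1, 2↦8, 3↦0, 4↦5, 5↦7, 6↦1, 7↦4, 8↦0, 9↦6, 10↦6]  zeros at y ∈ {3, 8}
  x = 5: [0↦6, 1↦3, 2↦8, 3↦5, 4↦0, 5↦10, 6↦8, 7↦0, 8↦3, 9↦1, 10↦0]  zeros at y ∈ {4, 7, 10}
  x = 6: [0↦2, 1↦10, 2↦0, 3↦0, 4↦5, 5↦10, 6↦10, 7↦0, 8↦8, 9↦7, 10↦3]  zeros at y ∈ {2, 3, 7}
  x = 7: [0↦6, 1↦1, 2↦7, 3↦8, 4↦10, 5↦8, 6↦8, 7↦5, 8↦5, 9↦3, 10↦5]  zeros at y ∈ ∅
  x = 8: [0↦8, 1↦10, 2↦8, 3↦8, 4↦5, 5↦5, 6↦3, 7↦5, 8↦6, 9↦1, 10↦7]  zeros at y ∈ ∅
  x = 9: [0↦9, 1↦5, 2↦4, 3↦1, 4↦2, 5↦2, 6↦7, 7↦1, 8↦1, 9↦2, 10↦10]  zeros at y ∈ ∅
  x = 10: [0↦10, 1↦9, 2↦7, 3↦10, 4↦2, 5↦0, 6↦10, 7↦5, 8↦2, 9↦7, 10↦4]  zeros at y ∈ {5}
Collecting zeros: affine points = {(0, 5), (1, 9), (2, 3), (3, 5), (3, 7), (4, 3), (4, 8), (5, 4), (5, 7), (5, 10), (6, 2), (6, 3), (6, 7), (10, 5)}.
Total count |C(F_11)_aff| = 14.


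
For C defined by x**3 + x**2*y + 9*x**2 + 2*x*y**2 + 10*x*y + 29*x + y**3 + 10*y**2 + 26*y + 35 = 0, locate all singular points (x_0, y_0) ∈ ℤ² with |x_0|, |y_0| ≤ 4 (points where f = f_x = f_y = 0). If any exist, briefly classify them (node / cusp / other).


Singular points: {(-3, -1)}; classification: node.

Compute partial derivatives:
  f_x = 3*x**2 + 2*x*y + 18*x + 2*y**2 + 10*y + 29.
  f_y = x**2 + 4*x*y + 10*x + 3*y**2 + 20*y + 26.
Scan x_0 ∈ {−4, ..., 4}. For each x_0, f_y(x_0, y) is a polynomial in y; find its integer roots y ∈ {−4, ..., 4}, then test f_x and f at those candidates.
  x = -4: f_y(-4, y) = 3*y**2 + 4*y + 2; no integer root y with |y| ≤ 4.
  x = -3: f_y(-3, y) = 3*y**2 + 8*y + 5; vanishes at y ∈ {-1}. (-3, -1): f_x = 0, f = 0 — SINGULAR.
  x = -2: f_y(-2, y) = 3*y**2 + 12*y + 10; no integer root y with |y| ≤ 4.
  x = -1: f_y(-1, y) = 3*y**2 + 16*y + 17; no integer root y with |y| ≤ 4.
  x = 0: f_y(0, y) = 3*y**2 + 20*y + 26; no integer root y with |y| ≤ 4.
  x = 1: f_y(1, y) = 3*y**2 + 24*y + 37; no integer root y with |y| ≤ 4.
  x = 2: f_y(2, y) = 3*y**2 + 28*y + 50; no integer root y with |y| ≤ 4.
  x = 3: f_y(3, y) = 3*y**2 + 32*y + 65; no integer root y with |y| ≤ 4.
  x = 4: f_y(4, y) = 3*y**2 + 36*y + 82; no integer root y with |y| ≤ 4.
Only singular point on the grid: (-3, -1).
Classify: substitute x = -3 + u, y = -1 + v and expand: f = u**3 + u**2*v - u**2 + 2*u*v**2 + v**3 + v**2.
No constant or linear terms (consistent with a singular point). Quadratic part: -u**2 + v**2. Cubic part: u**3 + u**2*v + 2*u*v**2 + v**3.
The quadratic part v**2 - u**2 = (v − u)(v + u) splits into two distinct linear factors, so there are two distinct tangent lines y − -1 = ±(x − -3) — this is a node (ordinary double point).
Classification: node.


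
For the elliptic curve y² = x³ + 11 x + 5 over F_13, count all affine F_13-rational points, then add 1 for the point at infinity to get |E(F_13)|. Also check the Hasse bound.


Affine points = {(1, 2), (1, 11), (2, 3), (2, 10), (3, 0), (4, 3), (4, 10), (5, 4), (5, 9), (6, 1), (6, 12), (7, 3), (7, 10), (9, 1), (9, 12), (10, 6), (10, 7), (11, 1), (11, 12)}; affine count = 19; |E(F_13)| = 20.

Discriminant check: Δ ∝ 4a³ + 27b² = 4·11³ + 27·5² = 4·1331 + 27·25 ≡ 6 (mod 13). Nonzero ⇒ E is nonsingular.
For each x ∈ F_13, compute rhs = x³ + 11·x + 5 mod 13, then count y ∈ F_13 with y² ≡ rhs.
  x = 0: rhs = 5, matching y values: none (0 points).
  x = 1: rhs = 4, matching y values: 2, 11 (2 points).
  x = 2: rhs = 9, matching y values: 3, 10 (2 points).
  x = 3: rhs = 0, matching y values: 0 (1 points).
  x = 4: rhs = 9, matching y values: 3, 10 (2 points).
  x = 5: rhs = 3, matching y values: 4, 9 (2 points).
  x = 6: rhs = 1, matching y values: 1, 12 (2 points).
  x = 7: rhs = 9, matching y values: 3, 10 (2 points).
  x = 8: rhs = 7, matching y values: none (0 points).
  x = 9: rhs = 1, matching y values: 1, 12 (2 points).
  x = 10: rhs = 10, matching y values: 6, 7 (2 points).
  x = 11: rhs = 1, matching y values: 1, 12 (2 points).
  x = 12: rhs = 6, matching y values: none (0 points).
Total affine count: 19.
Full point count |E(F_13)| = 19 + 1 = 20.
Hasse bound: |20 − (13+1)| = |6| = 6 ≤ 2√13 ≈ 7.2111 ✓.
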